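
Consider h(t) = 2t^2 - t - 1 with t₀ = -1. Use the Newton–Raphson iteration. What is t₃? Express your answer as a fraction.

-10923/21845

h'(t) = 4t - 1.
h(-1) = 2, h'(-1) = -5, so t₁ = (-1) - 2/(-5) = -3/5.
h(-3/5) = 8/25, h'(-3/5) = -17/5, so t₂ = (-3/5) - (8/25)/(-17/5) = -43/85.
h(-43/85) = 128/7225, h'(-43/85) = -257/85, so t₃ = (-43/85) - (128/7225)/(-257/85) = -10923/21845.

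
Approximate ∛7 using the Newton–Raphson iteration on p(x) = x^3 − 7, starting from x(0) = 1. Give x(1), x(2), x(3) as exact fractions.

p'(x) = 3x^2.
p(1) = −6, p'(1) = 3, so x(1) = 1 − (−6)/3 = 3.
p(3) = 20, p'(3) = 27, so x(2) = 3 − 20/27 = 61/27.
p(61/27) = 89200/19683, p'(61/27) = 3721/243, so x(3) = (61/27) − (89200/19683)/(3721/243) = 591743/301401.

x(1) = 3, x(2) = 61/27, x(3) = 591743/301401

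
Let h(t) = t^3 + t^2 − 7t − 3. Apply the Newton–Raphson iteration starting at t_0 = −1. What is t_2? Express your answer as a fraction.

h'(t) = 3t^2 + 2t − 7.
h(−1) = 4, h'(−1) = −6, so t_1 = (−1) − 4/(−6) = −1/3.
h(−1/3) = −16/27, h'(−1/3) = −22/3, so t_2 = (−1/3) − (−16/27)/(−22/3) = −41/99.

−41/99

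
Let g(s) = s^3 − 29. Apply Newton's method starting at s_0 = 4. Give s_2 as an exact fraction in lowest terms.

g'(s) = 3s^2.
g(4) = 35, g'(4) = 48, so s_1 = 4 − 35/48 = 157/48.
g(157/48) = 662725/110592, g'(157/48) = 24649/768, so s_2 = (157/48) − (662725/110592)/(24649/768) = 5473477/1774728.

5473477/1774728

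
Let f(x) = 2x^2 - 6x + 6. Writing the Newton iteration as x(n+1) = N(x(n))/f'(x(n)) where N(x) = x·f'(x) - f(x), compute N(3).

12

f'(x) = 4x - 6.
N(x) = x·f'(x) - f(x) = x·(4x - 6) - (2x^2 - 6x + 6) = 2x^2 - 6.
N(3) = 12.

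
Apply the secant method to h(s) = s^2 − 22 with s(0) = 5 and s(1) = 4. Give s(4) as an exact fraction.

1712/365

h(5) = 3, h(4) = −6. s(2) = 4 − (−6)·(4 − 5)/((−6) − 3) = 14/3.
h(4) = −6, h(14/3) = −2/9. s(3) = (14/3) − (−2/9)·((14/3) − 4)/((−2/9) − (−6)) = 61/13.
h(14/3) = −2/9, h(61/13) = 3/169. s(4) = (61/13) − (3/169)·((61/13) − (14/3))/((3/169) − (−2/9)) = 1712/365.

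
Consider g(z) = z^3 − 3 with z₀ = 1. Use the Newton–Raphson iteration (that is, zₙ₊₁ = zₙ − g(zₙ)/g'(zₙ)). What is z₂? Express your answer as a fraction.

331/225

g'(z) = 3z^2.
g(1) = −2, g'(1) = 3, so z₁ = 1 − (−2)/3 = 5/3.
g(5/3) = 44/27, g'(5/3) = 25/3, so z₂ = (5/3) − (44/27)/(25/3) = 331/225.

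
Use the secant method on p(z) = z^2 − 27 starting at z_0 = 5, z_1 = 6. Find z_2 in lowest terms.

p(5) = −2, p(6) = 9. z_2 = 6 − 9·(6 − 5)/(9 − (−2)) = 57/11.

57/11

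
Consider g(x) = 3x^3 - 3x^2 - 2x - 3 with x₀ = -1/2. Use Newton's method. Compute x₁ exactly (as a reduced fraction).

6/13

g'(x) = 9x^2 - 6x - 2.
g(-1/2) = -25/8, g'(-1/2) = 13/4, so x₁ = (-1/2) - (-25/8)/(13/4) = 6/13.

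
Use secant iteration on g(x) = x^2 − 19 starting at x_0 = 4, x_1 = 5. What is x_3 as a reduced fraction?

61/14

g(4) = −3, g(5) = 6. x_2 = 5 − 6·(5 − 4)/(6 − (−3)) = 13/3.
g(5) = 6, g(13/3) = −2/9. x_3 = (13/3) − (−2/9)·((13/3) − 5)/((−2/9) − 6) = 61/14.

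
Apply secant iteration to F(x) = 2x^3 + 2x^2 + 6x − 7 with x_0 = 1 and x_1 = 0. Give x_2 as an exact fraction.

7/10

F(1) = 3, F(0) = −7. x_2 = 0 − (−7)·(0 − 1)/((−7) − 3) = 7/10.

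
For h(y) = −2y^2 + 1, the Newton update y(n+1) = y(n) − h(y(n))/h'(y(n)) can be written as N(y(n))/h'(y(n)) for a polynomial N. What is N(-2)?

h'(y) = −4y.
N(y) = y·h'(y) − h(y) = y·(−4y) − (−2y^2 + 1) = −2y^2 − 1.
N(-2) = −9.

−9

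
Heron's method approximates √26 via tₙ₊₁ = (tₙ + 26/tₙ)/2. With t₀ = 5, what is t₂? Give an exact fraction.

t₁ = (5 + 26/5)/2 = 51/10.
t₂ = (51/10 + 26/(51/10))/2 = 5201/1020.

5201/1020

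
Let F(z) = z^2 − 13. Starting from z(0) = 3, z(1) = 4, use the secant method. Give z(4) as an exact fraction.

F(3) = −4, F(4) = 3. z(2) = 4 − 3·(4 − 3)/(3 − (−4)) = 25/7.
F(4) = 3, F(25/7) = −12/49. z(3) = (25/7) − (−12/49)·((25/7) − 4)/((−12/49) − 3) = 191/53.
F(25/7) = −12/49, F(191/53) = −36/2809. z(4) = (191/53) − (−36/2809)·((191/53) − (25/7))/((−36/2809) − (−12/49)) = 4799/1331.

4799/1331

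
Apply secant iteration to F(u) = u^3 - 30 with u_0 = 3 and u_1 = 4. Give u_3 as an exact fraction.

F(3) = -3, F(4) = 34. u_2 = 4 - 34·(4 - 3)/(34 - (-3)) = 114/37.
F(4) = 34, F(114/37) = -38046/50653. u_3 = (114/37) - (-38046/50653)·((114/37) - 4)/((-38046/50653) - 34) = 80271/25886.

80271/25886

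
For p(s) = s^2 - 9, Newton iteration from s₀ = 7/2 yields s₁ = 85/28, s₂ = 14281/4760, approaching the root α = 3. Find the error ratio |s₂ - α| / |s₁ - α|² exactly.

14/85

s₁ - α = 85/28 - 3 = 1/28, so |s₁ - α| = 1/28.
s₂ - α = 14281/4760 - 3 = 1/4760, so |s₂ - α| = 1/4760.
|s₁ - α|² = 1/784.
Ratio = (1/4760) / (1/784) = 14/85.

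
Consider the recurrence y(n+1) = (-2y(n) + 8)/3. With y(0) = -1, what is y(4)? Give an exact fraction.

88/81

y(1) = (-2·(-1) + 8)/3 = 10/3.
y(2) = (-2·(10/3) + 8)/3 = 4/9.
y(3) = (-2·(4/9) + 8)/3 = 64/27.
y(4) = (-2·(64/27) + 8)/3 = 88/81.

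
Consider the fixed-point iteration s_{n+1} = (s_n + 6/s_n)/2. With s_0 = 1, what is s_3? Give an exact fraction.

10033/4088

s_1 = (1 + 6/1)/2 = 7/2.
s_2 = (7/2 + 6/(7/2))/2 = 73/28.
s_3 = (73/28 + 6/(73/28))/2 = 10033/4088.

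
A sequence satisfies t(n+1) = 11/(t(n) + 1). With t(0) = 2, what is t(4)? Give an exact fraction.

t(1) = 11/(2 + 1) = 11/3.
t(2) = 11/(11/3 + 1) = 33/14.
t(3) = 11/(33/14 + 1) = 154/47.
t(4) = 11/(154/47 + 1) = 517/201.

517/201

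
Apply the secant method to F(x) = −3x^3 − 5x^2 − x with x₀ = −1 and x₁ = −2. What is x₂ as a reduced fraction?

F(−1) = −1, F(−2) = 6. x₂ = (−2) − 6·((−2) − (−1))/(6 − (−1)) = −8/7.

−8/7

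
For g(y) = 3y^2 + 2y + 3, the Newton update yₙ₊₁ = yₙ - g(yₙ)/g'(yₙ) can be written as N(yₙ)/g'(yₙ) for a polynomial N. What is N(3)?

24

g'(y) = 6y + 2.
N(y) = y·g'(y) - g(y) = y·(6y + 2) - (3y^2 + 2y + 3) = 3y^2 - 3.
N(3) = 24.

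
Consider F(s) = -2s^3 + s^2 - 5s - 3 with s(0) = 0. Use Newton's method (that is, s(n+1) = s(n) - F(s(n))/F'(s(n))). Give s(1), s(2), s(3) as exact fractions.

F'(s) = -6s^2 + 2s - 5.
F(0) = -3, F'(0) = -5, so s(1) = 0 - (-3)/(-5) = -3/5.
F(-3/5) = 99/125, F'(-3/5) = -209/25, so s(2) = (-3/5) - (99/125)/(-209/25) = -48/95.
F(-48/95) = 33939/857375, F'(-48/95) = -68069/9025, so s(3) = (-48/95) - (33939/857375)/(-68069/9025) = -3233373/6466555.

s(1) = -3/5, s(2) = -48/95, s(3) = -3233373/6466555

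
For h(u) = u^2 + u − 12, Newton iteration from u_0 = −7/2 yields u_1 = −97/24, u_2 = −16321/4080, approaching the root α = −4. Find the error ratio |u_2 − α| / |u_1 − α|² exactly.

u_1 − α = −97/24 − (−4) = −97/24 + 4 = −1/24, so |u_1 − α| = 1/24.
u_2 − α = −16321/4080 − (−4) = −16321/4080 + 4 = −1/4080, so |u_2 − α| = 1/4080.
|u_1 − α|² = 1/576.
Ratio = (1/4080) / (1/576) = 12/85.

12/85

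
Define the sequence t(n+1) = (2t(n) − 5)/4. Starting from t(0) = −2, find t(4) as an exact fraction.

t(1) = (2·(−2) − 5)/4 = −9/4.
t(2) = (2·(−9/4) − 5)/4 = −19/8.
t(3) = (2·(−19/8) − 5)/4 = −39/16.
t(4) = (2·(−39/16) − 5)/4 = −79/32.

−79/32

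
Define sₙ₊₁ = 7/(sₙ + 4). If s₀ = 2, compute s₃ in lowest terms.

217/166

s₁ = 7/(2 + 4) = 7/6.
s₂ = 7/(7/6 + 4) = 42/31.
s₃ = 7/(42/31 + 4) = 217/166.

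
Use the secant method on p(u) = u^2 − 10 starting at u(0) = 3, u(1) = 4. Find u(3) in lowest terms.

79/25

p(3) = −1, p(4) = 6. u(2) = 4 − 6·(4 − 3)/(6 − (−1)) = 22/7.
p(4) = 6, p(22/7) = −6/49. u(3) = (22/7) − (−6/49)·((22/7) − 4)/((−6/49) − 6) = 79/25.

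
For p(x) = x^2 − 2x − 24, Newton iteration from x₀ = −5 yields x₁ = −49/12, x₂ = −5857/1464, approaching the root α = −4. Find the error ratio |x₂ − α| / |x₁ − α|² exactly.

x₁ − α = −49/12 − (−4) = −49/12 + 4 = −1/12, so |x₁ − α| = 1/12.
x₂ − α = −5857/1464 − (−4) = −5857/1464 + 4 = −1/1464, so |x₂ − α| = 1/1464.
|x₁ − α|² = 1/144.
Ratio = (1/1464) / (1/144) = 6/61.

6/61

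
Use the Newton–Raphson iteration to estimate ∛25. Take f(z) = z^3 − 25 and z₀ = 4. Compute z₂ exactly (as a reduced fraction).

183851/62424

f'(z) = 3z^2.
f(4) = 39, f'(4) = 48, so z₁ = 4 − 39/48 = 51/16.
f(51/16) = 30251/4096, f'(51/16) = 7803/256, so z₂ = (51/16) − (30251/4096)/(7803/256) = 183851/62424.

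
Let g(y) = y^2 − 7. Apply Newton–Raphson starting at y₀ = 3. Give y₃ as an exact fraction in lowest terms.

g'(y) = 2y.
g(3) = 2, g'(3) = 6, so y₁ = 3 − 2/6 = 8/3.
g(8/3) = 1/9, g'(8/3) = 16/3, so y₂ = (8/3) − (1/9)/(16/3) = 127/48.
g(127/48) = 1/2304, g'(127/48) = 127/24, so y₃ = (127/48) − (1/2304)/(127/24) = 32257/12192.

32257/12192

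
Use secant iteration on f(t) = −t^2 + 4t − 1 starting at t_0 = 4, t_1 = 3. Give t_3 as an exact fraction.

f(4) = −1, f(3) = 2. t_2 = 3 − 2·(3 − 4)/(2 − (−1)) = 11/3.
f(3) = 2, f(11/3) = 2/9. t_3 = (11/3) − (2/9)·((11/3) − 3)/((2/9) − 2) = 15/4.

15/4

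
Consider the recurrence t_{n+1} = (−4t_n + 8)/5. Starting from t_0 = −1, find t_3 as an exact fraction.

232/125

t_1 = (−4·(−1) + 8)/5 = 12/5.
t_2 = (−4·(12/5) + 8)/5 = −8/25.
t_3 = (−4·(−8/25) + 8)/5 = 232/125.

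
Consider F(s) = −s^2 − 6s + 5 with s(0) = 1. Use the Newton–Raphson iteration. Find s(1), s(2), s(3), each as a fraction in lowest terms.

s(1) = 3/4, s(2) = 89/120, s(3) = 79921/107760

F'(s) = −2s − 6.
F(1) = −2, F'(1) = −8, so s(1) = 1 − (−2)/(−8) = 3/4.
F(3/4) = −1/16, F'(3/4) = −15/2, so s(2) = (3/4) − (−1/16)/(−15/2) = 89/120.
F(89/120) = −1/14400, F'(89/120) = −449/60, so s(3) = (89/120) − (−1/14400)/(−449/60) = 79921/107760.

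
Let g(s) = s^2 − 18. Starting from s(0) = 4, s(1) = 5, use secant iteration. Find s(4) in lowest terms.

13411/3161

g(4) = −2, g(5) = 7. s(2) = 5 − 7·(5 − 4)/(7 − (−2)) = 38/9.
g(5) = 7, g(38/9) = −14/81. s(3) = (38/9) − (−14/81)·((38/9) − 5)/((−14/81) − 7) = 352/83.
g(38/9) = −14/81, g(352/83) = −98/6889. s(4) = (352/83) − (−98/6889)·((352/83) − (38/9))/((−98/6889) − (−14/81)) = 13411/3161.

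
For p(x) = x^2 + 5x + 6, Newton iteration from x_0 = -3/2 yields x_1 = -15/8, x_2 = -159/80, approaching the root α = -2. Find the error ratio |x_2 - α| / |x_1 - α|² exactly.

x_1 - α = -15/8 - (-2) = -15/8 + 2 = 1/8, so |x_1 - α| = 1/8.
x_2 - α = -159/80 - (-2) = -159/80 + 2 = 1/80, so |x_2 - α| = 1/80.
|x_1 - α|² = 1/64.
Ratio = (1/80) / (1/64) = 4/5.

4/5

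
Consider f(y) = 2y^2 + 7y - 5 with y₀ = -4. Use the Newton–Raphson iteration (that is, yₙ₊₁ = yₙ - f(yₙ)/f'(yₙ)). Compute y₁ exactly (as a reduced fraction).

-37/9

f'(y) = 4y + 7.
f(-4) = -1, f'(-4) = -9, so y₁ = (-4) - (-1)/(-9) = -37/9.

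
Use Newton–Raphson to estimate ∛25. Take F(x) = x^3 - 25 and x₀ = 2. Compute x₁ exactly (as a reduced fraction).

41/12

F'(x) = 3x^2.
F(2) = -17, F'(2) = 12, so x₁ = 2 - (-17)/12 = 41/12.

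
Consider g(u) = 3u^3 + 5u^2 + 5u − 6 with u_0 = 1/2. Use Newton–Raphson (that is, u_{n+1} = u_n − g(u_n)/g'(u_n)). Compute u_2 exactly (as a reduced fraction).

g'(u) = 9u^2 + 10u + 5.
g(1/2) = −15/8, g'(1/2) = 49/4, so u_1 = (1/2) − (−15/8)/(49/4) = 32/49.
g(32/49) = 27450/117649, g'(32/49) = 36901/2401, so u_2 = (32/49) − (27450/117649)/(36901/2401) = 1153382/1808149.

1153382/1808149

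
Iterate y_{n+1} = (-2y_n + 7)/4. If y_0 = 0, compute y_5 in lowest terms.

77/64

y_1 = (-2·0 + 7)/4 = 7/4.
y_2 = (-2·(7/4) + 7)/4 = 7/8.
y_3 = (-2·(7/8) + 7)/4 = 21/16.
y_4 = (-2·(21/16) + 7)/4 = 35/32.
y_5 = (-2·(35/32) + 7)/4 = 77/64.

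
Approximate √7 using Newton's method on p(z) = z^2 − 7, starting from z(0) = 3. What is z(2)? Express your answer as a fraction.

p'(z) = 2z.
p(3) = 2, p'(3) = 6, so z(1) = 3 − 2/6 = 8/3.
p(8/3) = 1/9, p'(8/3) = 16/3, so z(2) = (8/3) − (1/9)/(16/3) = 127/48.

127/48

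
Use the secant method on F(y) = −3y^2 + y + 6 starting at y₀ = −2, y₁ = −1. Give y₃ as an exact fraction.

F(−2) = −8, F(−1) = 2. y₂ = (−1) − 2·((−1) − (−2))/(2 − (−8)) = −6/5.
F(−1) = 2, F(−6/5) = 12/25. y₃ = (−6/5) − (12/25)·((−6/5) − (−1))/((12/25) − 2) = −24/19.

−24/19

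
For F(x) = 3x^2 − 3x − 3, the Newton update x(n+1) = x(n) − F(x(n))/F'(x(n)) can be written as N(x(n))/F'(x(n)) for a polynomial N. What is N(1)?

6

F'(x) = 6x − 3.
N(x) = x·F'(x) − F(x) = x·(6x − 3) − (3x^2 − 3x − 3) = 3x^2 + 3.
N(1) = 6.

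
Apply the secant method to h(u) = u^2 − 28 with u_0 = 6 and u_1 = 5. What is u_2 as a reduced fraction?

h(6) = 8, h(5) = −3. u_2 = 5 − (−3)·(5 − 6)/((−3) − 8) = 58/11.

58/11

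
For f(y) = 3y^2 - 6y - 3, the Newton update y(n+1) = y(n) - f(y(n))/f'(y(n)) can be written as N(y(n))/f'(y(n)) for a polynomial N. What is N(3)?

f'(y) = 6y - 6.
N(y) = y·f'(y) - f(y) = y·(6y - 6) - (3y^2 - 6y - 3) = 3y^2 + 3.
N(3) = 30.

30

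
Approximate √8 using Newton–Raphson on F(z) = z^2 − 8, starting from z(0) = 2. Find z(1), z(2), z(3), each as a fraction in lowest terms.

z(1) = 3, z(2) = 17/6, z(3) = 577/204

F'(z) = 2z.
F(2) = −4, F'(2) = 4, so z(1) = 2 − (−4)/4 = 3.
F(3) = 1, F'(3) = 6, so z(2) = 3 − 1/6 = 17/6.
F(17/6) = 1/36, F'(17/6) = 17/3, so z(3) = (17/6) − (1/36)/(17/3) = 577/204.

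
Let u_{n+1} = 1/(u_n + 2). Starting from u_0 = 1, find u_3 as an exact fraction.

7/17

u_1 = 1/(1 + 2) = 1/3.
u_2 = 1/(1/3 + 2) = 3/7.
u_3 = 1/(3/7 + 2) = 7/17.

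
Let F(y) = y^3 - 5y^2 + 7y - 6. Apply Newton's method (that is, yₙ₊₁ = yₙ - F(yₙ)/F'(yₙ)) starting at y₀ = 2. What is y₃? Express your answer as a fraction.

4682/36179

F'(y) = 3y^2 - 10y + 7.
F(2) = -4, F'(2) = -1, so y₁ = 2 - (-4)/(-1) = -2.
F(-2) = -48, F'(-2) = 39, so y₂ = (-2) - (-48)/39 = -10/13.
F(-10/13) = -32512/2197, F'(-10/13) = 2783/169, so y₃ = (-10/13) - (-32512/2197)/(2783/169) = 4682/36179.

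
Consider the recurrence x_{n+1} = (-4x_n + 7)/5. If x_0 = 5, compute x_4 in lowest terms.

1567/625

x_1 = (-4·5 + 7)/5 = -13/5.
x_2 = (-4·(-13/5) + 7)/5 = 87/25.
x_3 = (-4·(87/25) + 7)/5 = -173/125.
x_4 = (-4·(-173/125) + 7)/5 = 1567/625.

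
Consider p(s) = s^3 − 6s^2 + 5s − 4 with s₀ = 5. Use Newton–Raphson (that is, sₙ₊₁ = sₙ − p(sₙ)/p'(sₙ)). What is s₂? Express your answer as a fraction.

p'(s) = 3s^2 − 12s + 5.
p(5) = −4, p'(5) = 20, so s₁ = 5 − (−4)/20 = 26/5.
p(26/5) = 46/125, p'(26/5) = 593/25, so s₂ = (26/5) − (46/125)/(593/25) = 15372/2965.

15372/2965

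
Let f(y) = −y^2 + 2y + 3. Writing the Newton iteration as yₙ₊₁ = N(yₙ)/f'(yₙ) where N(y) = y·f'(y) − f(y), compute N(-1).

f'(y) = −2y + 2.
N(y) = y·f'(y) − f(y) = y·(−2y + 2) − (−y^2 + 2y + 3) = −y^2 − 3.
N(-1) = −4.

−4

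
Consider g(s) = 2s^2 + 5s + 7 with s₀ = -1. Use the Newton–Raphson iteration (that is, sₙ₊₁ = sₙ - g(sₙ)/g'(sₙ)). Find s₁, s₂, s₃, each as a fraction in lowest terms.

s₁ = -5, s₂ = -43/15, s₃ = -2123/1455

g'(s) = 4s + 5.
g(-1) = 4, g'(-1) = 1, so s₁ = (-1) - 4/1 = -5.
g(-5) = 32, g'(-5) = -15, so s₂ = (-5) - 32/(-15) = -43/15.
g(-43/15) = 2048/225, g'(-43/15) = -97/15, so s₃ = (-43/15) - (2048/225)/(-97/15) = -2123/1455.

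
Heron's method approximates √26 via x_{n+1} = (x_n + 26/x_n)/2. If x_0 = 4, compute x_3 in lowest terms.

x_1 = (4 + 26/4)/2 = 21/4.
x_2 = (21/4 + 26/(21/4))/2 = 857/168.
x_3 = (857/168 + 26/(857/168))/2 = 1468273/287952.

1468273/287952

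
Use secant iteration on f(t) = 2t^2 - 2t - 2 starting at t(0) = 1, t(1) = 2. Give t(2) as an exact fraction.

3/2

f(1) = -2, f(2) = 2. t(2) = 2 - 2·(2 - 1)/(2 - (-2)) = 3/2.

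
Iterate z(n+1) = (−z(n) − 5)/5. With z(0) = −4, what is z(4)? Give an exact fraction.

z(1) = (−(−4) − 5)/5 = −1/5.
z(2) = (−(−1/5) − 5)/5 = −24/25.
z(3) = (−(−24/25) − 5)/5 = −101/125.
z(4) = (−(−101/125) − 5)/5 = −524/625.

−524/625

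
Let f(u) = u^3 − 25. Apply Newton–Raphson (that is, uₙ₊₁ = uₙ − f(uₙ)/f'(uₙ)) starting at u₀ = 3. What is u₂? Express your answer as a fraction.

f'(u) = 3u^2.
f(3) = 2, f'(3) = 27, so u₁ = 3 − 2/27 = 79/27.
f(79/27) = 964/19683, f'(79/27) = 6241/243, so u₂ = (79/27) − (964/19683)/(6241/243) = 1478153/505521.

1478153/505521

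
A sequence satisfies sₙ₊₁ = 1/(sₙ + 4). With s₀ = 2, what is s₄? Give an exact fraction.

106/449

s₁ = 1/(2 + 4) = 1/6.
s₂ = 1/(1/6 + 4) = 6/25.
s₃ = 1/(6/25 + 4) = 25/106.
s₄ = 1/(25/106 + 4) = 106/449.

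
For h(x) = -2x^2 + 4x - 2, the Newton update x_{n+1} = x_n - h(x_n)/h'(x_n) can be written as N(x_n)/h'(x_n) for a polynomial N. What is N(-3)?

h'(x) = -4x + 4.
N(x) = x·h'(x) - h(x) = x·(-4x + 4) - (-2x^2 + 4x - 2) = -2x^2 + 2.
N(-3) = -16.

-16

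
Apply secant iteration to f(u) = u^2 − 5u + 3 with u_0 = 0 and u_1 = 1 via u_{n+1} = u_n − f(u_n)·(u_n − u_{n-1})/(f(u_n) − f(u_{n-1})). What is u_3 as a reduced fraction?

9/13

f(0) = 3, f(1) = −1. u_2 = 1 − (−1)·(1 − 0)/((−1) − 3) = 3/4.
f(1) = −1, f(3/4) = −3/16. u_3 = (3/4) − (−3/16)·((3/4) − 1)/((−3/16) − (−1)) = 9/13.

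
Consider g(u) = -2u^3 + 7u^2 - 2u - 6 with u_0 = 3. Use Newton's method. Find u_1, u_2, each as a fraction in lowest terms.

u_1 = 39/14, u_2 = 35877/13118

g'(u) = -6u^2 + 14u - 2.
g(3) = -3, g'(3) = -14, so u_1 = 3 - (-3)/(-14) = 39/14.
g(39/14) = -333/686, g'(39/14) = -937/98, so u_2 = (39/14) - (-333/686)/(-937/98) = 35877/13118.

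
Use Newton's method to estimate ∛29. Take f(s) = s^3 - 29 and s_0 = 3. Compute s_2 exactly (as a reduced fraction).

1714381/558009

f'(s) = 3s^2.
f(3) = -2, f'(3) = 27, so s_1 = 3 - (-2)/27 = 83/27.
f(83/27) = 980/19683, f'(83/27) = 6889/243, so s_2 = (83/27) - (980/19683)/(6889/243) = 1714381/558009.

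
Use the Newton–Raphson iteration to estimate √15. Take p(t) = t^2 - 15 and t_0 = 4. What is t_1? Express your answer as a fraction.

31/8

p'(t) = 2t.
p(4) = 1, p'(4) = 8, so t_1 = 4 - 1/8 = 31/8.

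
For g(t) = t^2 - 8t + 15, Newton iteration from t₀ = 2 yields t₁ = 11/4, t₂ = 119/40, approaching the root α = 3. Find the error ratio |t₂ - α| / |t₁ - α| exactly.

t₁ - α = 11/4 - 3 = -1/4, so |t₁ - α| = 1/4.
t₂ - α = 119/40 - 3 = -1/40, so |t₂ - α| = 1/40.
Ratio = (1/40) / (1/4) = 1/10.

1/10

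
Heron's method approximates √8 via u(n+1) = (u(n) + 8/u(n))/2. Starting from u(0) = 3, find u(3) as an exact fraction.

u(1) = (3 + 8/3)/2 = 17/6.
u(2) = (17/6 + 8/(17/6))/2 = 577/204.
u(3) = (577/204 + 8/(577/204))/2 = 665857/235416.

665857/235416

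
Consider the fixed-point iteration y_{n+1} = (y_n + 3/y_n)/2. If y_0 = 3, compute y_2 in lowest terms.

y_1 = (3 + 3/3)/2 = 2.
y_2 = (2 + 3/2)/2 = 7/4.

7/4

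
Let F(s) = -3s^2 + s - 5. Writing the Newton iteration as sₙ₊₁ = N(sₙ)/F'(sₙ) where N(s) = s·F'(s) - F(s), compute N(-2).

-7

F'(s) = -6s + 1.
N(s) = s·F'(s) - F(s) = s·(-6s + 1) - (-3s^2 + s - 5) = -3s^2 + 5.
N(-2) = -7.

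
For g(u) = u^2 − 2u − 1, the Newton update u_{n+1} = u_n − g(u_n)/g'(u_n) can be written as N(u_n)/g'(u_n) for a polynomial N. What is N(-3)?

10

g'(u) = 2u − 2.
N(u) = u·g'(u) − g(u) = u·(2u − 2) − (u^2 − 2u − 1) = u^2 + 1.
N(-3) = 10.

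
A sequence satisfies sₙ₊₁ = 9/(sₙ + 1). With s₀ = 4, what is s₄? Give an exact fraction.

531/185

s₁ = 9/(4 + 1) = 9/5.
s₂ = 9/(9/5 + 1) = 45/14.
s₃ = 9/(45/14 + 1) = 126/59.
s₄ = 9/(126/59 + 1) = 531/185.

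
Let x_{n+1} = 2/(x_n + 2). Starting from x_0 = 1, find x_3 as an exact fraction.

x_1 = 2/(1 + 2) = 2/3.
x_2 = 2/(2/3 + 2) = 3/4.
x_3 = 2/(3/4 + 2) = 8/11.

8/11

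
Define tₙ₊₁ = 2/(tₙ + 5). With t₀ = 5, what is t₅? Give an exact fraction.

188/505

t₁ = 2/(5 + 5) = 1/5.
t₂ = 2/(1/5 + 5) = 5/13.
t₃ = 2/(5/13 + 5) = 13/35.
t₄ = 2/(13/35 + 5) = 35/94.
t₅ = 2/(35/94 + 5) = 188/505.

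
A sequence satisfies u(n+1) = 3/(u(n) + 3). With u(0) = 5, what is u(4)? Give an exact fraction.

u(1) = 3/(5 + 3) = 3/8.
u(2) = 3/(3/8 + 3) = 8/9.
u(3) = 3/(8/9 + 3) = 27/35.
u(4) = 3/(27/35 + 3) = 35/44.

35/44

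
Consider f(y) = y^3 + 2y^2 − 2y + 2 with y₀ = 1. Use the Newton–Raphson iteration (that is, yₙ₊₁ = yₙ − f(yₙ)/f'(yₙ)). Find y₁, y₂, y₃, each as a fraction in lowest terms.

f'(y) = 3y^2 + 4y − 2.
f(1) = 3, f'(1) = 5, so y₁ = 1 − 3/5 = 2/5.
f(2/5) = 198/125, f'(2/5) = 2/25, so y₂ = (2/5) − (198/125)/(2/25) = −97/5.
f(−97/5) = −813483/125, f'(−97/5) = 26237/25, so y₃ = (−97/5) − (−813483/125)/(26237/25) = −1731506/131185.

y₁ = 2/5, y₂ = −97/5, y₃ = −1731506/131185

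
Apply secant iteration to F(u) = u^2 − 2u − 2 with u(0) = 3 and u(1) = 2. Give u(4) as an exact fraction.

F(3) = 1, F(2) = −2. u(2) = 2 − (−2)·(2 − 3)/((−2) − 1) = 8/3.
F(2) = −2, F(8/3) = −2/9. u(3) = (8/3) − (−2/9)·((8/3) − 2)/((−2/9) − (−2)) = 11/4.
F(8/3) = −2/9, F(11/4) = 1/16. u(4) = (11/4) − (1/16)·((11/4) − (8/3))/((1/16) − (−2/9)) = 112/41.

112/41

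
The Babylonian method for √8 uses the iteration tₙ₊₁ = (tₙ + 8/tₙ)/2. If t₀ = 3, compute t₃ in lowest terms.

t₁ = (3 + 8/3)/2 = 17/6.
t₂ = (17/6 + 8/(17/6))/2 = 577/204.
t₃ = (577/204 + 8/(577/204))/2 = 665857/235416.

665857/235416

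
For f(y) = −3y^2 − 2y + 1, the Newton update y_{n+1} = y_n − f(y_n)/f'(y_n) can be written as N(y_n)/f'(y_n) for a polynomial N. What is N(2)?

f'(y) = −6y − 2.
N(y) = y·f'(y) − f(y) = y·(−6y − 2) − (−3y^2 − 2y + 1) = −3y^2 − 1.
N(2) = −13.

−13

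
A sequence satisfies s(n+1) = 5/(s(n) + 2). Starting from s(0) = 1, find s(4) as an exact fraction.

185/129

s(1) = 5/(1 + 2) = 5/3.
s(2) = 5/(5/3 + 2) = 15/11.
s(3) = 5/(15/11 + 2) = 55/37.
s(4) = 5/(55/37 + 2) = 185/129.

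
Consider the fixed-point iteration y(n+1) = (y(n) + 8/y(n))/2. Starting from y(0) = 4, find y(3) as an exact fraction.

577/204

y(1) = (4 + 8/4)/2 = 3.
y(2) = (3 + 8/3)/2 = 17/6.
y(3) = (17/6 + 8/(17/6))/2 = 577/204.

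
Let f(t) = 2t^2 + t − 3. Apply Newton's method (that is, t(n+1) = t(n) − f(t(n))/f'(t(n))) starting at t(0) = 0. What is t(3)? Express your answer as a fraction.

1389/1261

f'(t) = 4t + 1.
f(0) = −3, f'(0) = 1, so t(1) = 0 − (−3)/1 = 3.
f(3) = 18, f'(3) = 13, so t(2) = 3 − 18/13 = 21/13.
f(21/13) = 648/169, f'(21/13) = 97/13, so t(3) = (21/13) − (648/169)/(97/13) = 1389/1261.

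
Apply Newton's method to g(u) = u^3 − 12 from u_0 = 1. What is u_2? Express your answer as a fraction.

g'(u) = 3u^2.
g(1) = −11, g'(1) = 3, so u_1 = 1 − (−11)/3 = 14/3.
g(14/3) = 2420/27, g'(14/3) = 196/3, so u_2 = (14/3) − (2420/27)/(196/3) = 1453/441.

1453/441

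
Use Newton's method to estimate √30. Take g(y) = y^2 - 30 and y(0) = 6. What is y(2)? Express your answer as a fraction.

g'(y) = 2y.
g(6) = 6, g'(6) = 12, so y(1) = 6 - 6/12 = 11/2.
g(11/2) = 1/4, g'(11/2) = 11, so y(2) = (11/2) - (1/4)/11 = 241/44.

241/44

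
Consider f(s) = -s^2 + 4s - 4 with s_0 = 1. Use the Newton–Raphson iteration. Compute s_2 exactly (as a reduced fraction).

7/4

f'(s) = -2s + 4.
f(1) = -1, f'(1) = 2, so s_1 = 1 - (-1)/2 = 3/2.
f(3/2) = -1/4, f'(3/2) = 1, so s_2 = (3/2) - (-1/4)/1 = 7/4.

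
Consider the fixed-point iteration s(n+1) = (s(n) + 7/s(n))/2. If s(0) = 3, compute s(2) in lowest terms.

127/48

s(1) = (3 + 7/3)/2 = 8/3.
s(2) = (8/3 + 7/(8/3))/2 = 127/48.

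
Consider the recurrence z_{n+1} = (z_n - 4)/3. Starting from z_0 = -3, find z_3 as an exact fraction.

-55/27

z_1 = ((-3) - 4)/3 = -7/3.
z_2 = ((-7/3) - 4)/3 = -19/9.
z_3 = ((-19/9) - 4)/3 = -55/27.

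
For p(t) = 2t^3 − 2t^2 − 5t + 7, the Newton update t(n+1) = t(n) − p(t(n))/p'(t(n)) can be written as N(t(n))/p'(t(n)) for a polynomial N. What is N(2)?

17

p'(t) = 6t^2 − 4t − 5.
N(t) = t·p'(t) − p(t) = t·(6t^2 − 4t − 5) − (2t^3 − 2t^2 − 5t + 7) = 4t^3 − 2t^2 − 7.
N(2) = 17.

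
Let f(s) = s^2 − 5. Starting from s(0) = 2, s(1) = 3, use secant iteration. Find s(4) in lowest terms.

161/72

f(2) = −1, f(3) = 4. s(2) = 3 − 4·(3 − 2)/(4 − (−1)) = 11/5.
f(3) = 4, f(11/5) = −4/25. s(3) = (11/5) − (−4/25)·((11/5) − 3)/((−4/25) − 4) = 29/13.
f(11/5) = −4/25, f(29/13) = −4/169. s(4) = (29/13) − (−4/169)·((29/13) − (11/5))/((−4/169) − (−4/25)) = 161/72.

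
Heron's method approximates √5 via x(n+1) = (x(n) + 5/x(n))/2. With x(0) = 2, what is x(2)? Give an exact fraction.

161/72

x(1) = (2 + 5/2)/2 = 9/4.
x(2) = (9/4 + 5/(9/4))/2 = 161/72.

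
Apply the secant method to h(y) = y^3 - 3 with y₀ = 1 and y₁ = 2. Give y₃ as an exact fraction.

h(1) = -2, h(2) = 5. y₂ = 2 - 5·(2 - 1)/(5 - (-2)) = 9/7.
h(2) = 5, h(9/7) = -300/343. y₃ = (9/7) - (-300/343)·((9/7) - 2)/((-300/343) - 5) = 561/403.

561/403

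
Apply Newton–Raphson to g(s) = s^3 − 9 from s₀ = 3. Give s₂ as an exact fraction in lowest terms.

929/441

g'(s) = 3s^2.
g(3) = 18, g'(3) = 27, so s₁ = 3 − 18/27 = 7/3.
g(7/3) = 100/27, g'(7/3) = 49/3, so s₂ = (7/3) − (100/27)/(49/3) = 929/441.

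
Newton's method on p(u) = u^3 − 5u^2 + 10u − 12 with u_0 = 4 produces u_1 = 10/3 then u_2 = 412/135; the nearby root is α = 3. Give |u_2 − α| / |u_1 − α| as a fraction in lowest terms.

u_1 − α = 10/3 − 3 = 1/3, so |u_1 − α| = 1/3.
u_2 − α = 412/135 − 3 = 7/135, so |u_2 − α| = 7/135.
Ratio = (7/135) / (1/3) = 7/45.

7/45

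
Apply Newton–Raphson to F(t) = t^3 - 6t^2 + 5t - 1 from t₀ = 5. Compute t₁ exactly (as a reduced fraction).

F'(t) = 3t^2 - 12t + 5.
F(5) = -1, F'(5) = 20, so t₁ = 5 - (-1)/20 = 101/20.

101/20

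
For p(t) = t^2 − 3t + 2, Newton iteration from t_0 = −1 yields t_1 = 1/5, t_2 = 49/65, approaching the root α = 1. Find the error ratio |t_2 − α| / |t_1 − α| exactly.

t_1 − α = 1/5 − 1 = −4/5, so |t_1 − α| = 4/5.
t_2 − α = 49/65 − 1 = −16/65, so |t_2 − α| = 16/65.
Ratio = (16/65) / (4/5) = 4/13.

4/13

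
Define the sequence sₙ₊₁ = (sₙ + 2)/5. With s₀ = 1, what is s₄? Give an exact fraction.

s₁ = (1 + 2)/5 = 3/5.
s₂ = ((3/5) + 2)/5 = 13/25.
s₃ = ((13/25) + 2)/5 = 63/125.
s₄ = ((63/125) + 2)/5 = 313/625.

313/625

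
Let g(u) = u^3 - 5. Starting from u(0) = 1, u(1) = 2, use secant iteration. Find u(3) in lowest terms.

265/157

g(1) = -4, g(2) = 3. u(2) = 2 - 3·(2 - 1)/(3 - (-4)) = 11/7.
g(2) = 3, g(11/7) = -384/343. u(3) = (11/7) - (-384/343)·((11/7) - 2)/((-384/343) - 3) = 265/157.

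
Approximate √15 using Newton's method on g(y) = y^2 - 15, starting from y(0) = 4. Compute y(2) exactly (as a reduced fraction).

1921/496

g'(y) = 2y.
g(4) = 1, g'(4) = 8, so y(1) = 4 - 1/8 = 31/8.
g(31/8) = 1/64, g'(31/8) = 31/4, so y(2) = (31/8) - (1/64)/(31/4) = 1921/496.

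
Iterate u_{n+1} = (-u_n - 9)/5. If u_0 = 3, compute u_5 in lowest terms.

-4692/3125

u_1 = (-3 - 9)/5 = -12/5.
u_2 = (-(-12/5) - 9)/5 = -33/25.
u_3 = (-(-33/25) - 9)/5 = -192/125.
u_4 = (-(-192/125) - 9)/5 = -933/625.
u_5 = (-(-933/625) - 9)/5 = -4692/3125.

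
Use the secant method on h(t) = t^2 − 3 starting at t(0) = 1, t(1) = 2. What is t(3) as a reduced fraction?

19/11

h(1) = −2, h(2) = 1. t(2) = 2 − 1·(2 − 1)/(1 − (−2)) = 5/3.
h(2) = 1, h(5/3) = −2/9. t(3) = (5/3) − (−2/9)·((5/3) − 2)/((−2/9) − 1) = 19/11.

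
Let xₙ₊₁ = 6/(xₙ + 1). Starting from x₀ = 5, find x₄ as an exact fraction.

12/5

x₁ = 6/(5 + 1) = 1.
x₂ = 6/(1 + 1) = 3.
x₃ = 6/(3 + 1) = 3/2.
x₄ = 6/(3/2 + 1) = 12/5.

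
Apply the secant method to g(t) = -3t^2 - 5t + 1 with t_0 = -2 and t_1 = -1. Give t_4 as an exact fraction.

-577/313

g(-2) = -1, g(-1) = 3. t_2 = (-1) - 3·((-1) - (-2))/(3 - (-1)) = -7/4.
g(-1) = 3, g(-7/4) = 9/16. t_3 = (-7/4) - (9/16)·((-7/4) - (-1))/((9/16) - 3) = -25/13.
g(-7/4) = 9/16, g(-25/13) = -81/169. t_4 = (-25/13) - (-81/169)·((-25/13) - (-7/4))/((-81/169) - (9/16)) = -577/313.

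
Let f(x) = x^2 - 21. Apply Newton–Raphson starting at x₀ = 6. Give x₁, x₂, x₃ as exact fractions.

x₁ = 19/4, x₂ = 697/152, x₃ = 970993/211888

f'(x) = 2x.
f(6) = 15, f'(6) = 12, so x₁ = 6 - 15/12 = 19/4.
f(19/4) = 25/16, f'(19/4) = 19/2, so x₂ = (19/4) - (25/16)/(19/2) = 697/152.
f(697/152) = 625/23104, f'(697/152) = 697/76, so x₃ = (697/152) - (625/23104)/(697/76) = 970993/211888.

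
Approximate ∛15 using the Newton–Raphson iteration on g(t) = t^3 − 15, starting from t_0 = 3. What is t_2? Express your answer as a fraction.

g'(t) = 3t^2.
g(3) = 12, g'(3) = 27, so t_1 = 3 − 12/27 = 23/9.
g(23/9) = 1232/729, g'(23/9) = 529/27, so t_2 = (23/9) − (1232/729)/(529/27) = 35269/14283.

35269/14283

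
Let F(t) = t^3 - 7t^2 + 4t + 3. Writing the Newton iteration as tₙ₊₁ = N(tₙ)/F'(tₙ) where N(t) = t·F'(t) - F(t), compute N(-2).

F'(t) = 3t^2 - 14t + 4.
N(t) = t·F'(t) - F(t) = t·(3t^2 - 14t + 4) - (t^3 - 7t^2 + 4t + 3) = 2t^3 - 7t^2 - 3.
N(-2) = -47.

-47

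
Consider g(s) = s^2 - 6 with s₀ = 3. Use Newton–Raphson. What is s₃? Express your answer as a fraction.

4801/1960

g'(s) = 2s.
g(3) = 3, g'(3) = 6, so s₁ = 3 - 3/6 = 5/2.
g(5/2) = 1/4, g'(5/2) = 5, so s₂ = (5/2) - (1/4)/5 = 49/20.
g(49/20) = 1/400, g'(49/20) = 49/10, so s₃ = (49/20) - (1/400)/(49/10) = 4801/1960.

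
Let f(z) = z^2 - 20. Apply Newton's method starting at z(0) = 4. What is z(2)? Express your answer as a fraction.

f'(z) = 2z.
f(4) = -4, f'(4) = 8, so z(1) = 4 - (-4)/8 = 9/2.
f(9/2) = 1/4, f'(9/2) = 9, so z(2) = (9/2) - (1/4)/9 = 161/36.

161/36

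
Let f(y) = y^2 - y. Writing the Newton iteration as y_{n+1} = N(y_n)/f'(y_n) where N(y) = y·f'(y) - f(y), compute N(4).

f'(y) = 2y - 1.
N(y) = y·f'(y) - f(y) = y·(2y - 1) - (y^2 - y) = y^2.
N(4) = 16.

16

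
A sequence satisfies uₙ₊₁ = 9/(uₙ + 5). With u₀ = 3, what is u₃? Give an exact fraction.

441/317

u₁ = 9/(3 + 5) = 9/8.
u₂ = 9/(9/8 + 5) = 72/49.
u₃ = 9/(72/49 + 5) = 441/317.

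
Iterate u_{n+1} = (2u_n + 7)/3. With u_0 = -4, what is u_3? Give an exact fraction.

101/27

u_1 = (2·(-4) + 7)/3 = -1/3.
u_2 = (2·(-1/3) + 7)/3 = 19/9.
u_3 = (2·(19/9) + 7)/3 = 101/27.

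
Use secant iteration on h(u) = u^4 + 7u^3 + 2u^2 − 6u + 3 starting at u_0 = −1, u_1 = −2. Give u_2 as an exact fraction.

−27/22

h(−1) = 5, h(−2) = −17. u_2 = (−2) − (−17)·((−2) − (−1))/((−17) − 5) = −27/22.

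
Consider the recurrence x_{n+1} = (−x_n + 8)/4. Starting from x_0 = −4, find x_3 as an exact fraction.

27/16

x_1 = (−(−4) + 8)/4 = 3.
x_2 = (−3 + 8)/4 = 5/4.
x_3 = (−(5/4) + 8)/4 = 27/16.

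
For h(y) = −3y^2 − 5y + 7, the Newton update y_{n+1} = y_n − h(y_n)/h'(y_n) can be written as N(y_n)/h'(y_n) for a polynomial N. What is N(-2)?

h'(y) = −6y − 5.
N(y) = y·h'(y) − h(y) = y·(−6y − 5) − (−3y^2 − 5y + 7) = −3y^2 − 7.
N(-2) = −19.

−19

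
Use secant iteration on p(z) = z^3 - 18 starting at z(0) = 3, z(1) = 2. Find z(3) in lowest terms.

p(3) = 9, p(2) = -10. z(2) = 2 - (-10)·(2 - 3)/((-10) - 9) = 48/19.
p(2) = -10, p(48/19) = -12870/6859. z(3) = (48/19) - (-12870/6859)·((48/19) - 2)/((-12870/6859) - (-10)) = 7377/2786.

7377/2786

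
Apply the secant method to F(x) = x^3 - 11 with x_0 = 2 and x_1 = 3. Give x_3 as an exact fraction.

F(2) = -3, F(3) = 16. x_2 = 3 - 16·(3 - 2)/(16 - (-3)) = 41/19.
F(3) = 16, F(41/19) = -6528/6859. x_3 = (41/19) - (-6528/6859)·((41/19) - 3)/((-6528/6859) - 16) = 16025/7267.

16025/7267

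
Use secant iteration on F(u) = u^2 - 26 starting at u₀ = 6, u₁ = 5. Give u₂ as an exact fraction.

56/11

F(6) = 10, F(5) = -1. u₂ = 5 - (-1)·(5 - 6)/((-1) - 10) = 56/11.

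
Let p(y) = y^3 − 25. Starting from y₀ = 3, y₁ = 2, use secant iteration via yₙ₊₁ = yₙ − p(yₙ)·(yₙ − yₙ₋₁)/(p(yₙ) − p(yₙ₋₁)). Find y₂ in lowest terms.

55/19

p(3) = 2, p(2) = −17. y₂ = 2 − (−17)·(2 − 3)/((−17) − 2) = 55/19.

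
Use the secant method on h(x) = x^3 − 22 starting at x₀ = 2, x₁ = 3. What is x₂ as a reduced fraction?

52/19

h(2) = −14, h(3) = 5. x₂ = 3 − 5·(3 − 2)/(5 − (−14)) = 52/19.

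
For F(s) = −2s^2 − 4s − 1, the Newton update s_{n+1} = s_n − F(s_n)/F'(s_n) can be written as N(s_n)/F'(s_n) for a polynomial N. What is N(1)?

F'(s) = −4s − 4.
N(s) = s·F'(s) − F(s) = s·(−4s − 4) − (−2s^2 − 4s − 1) = −2s^2 + 1.
N(1) = −1.

−1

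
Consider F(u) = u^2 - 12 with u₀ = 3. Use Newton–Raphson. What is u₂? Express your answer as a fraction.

97/28

F'(u) = 2u.
F(3) = -3, F'(3) = 6, so u₁ = 3 - (-3)/6 = 7/2.
F(7/2) = 1/4, F'(7/2) = 7, so u₂ = (7/2) - (1/4)/7 = 97/28.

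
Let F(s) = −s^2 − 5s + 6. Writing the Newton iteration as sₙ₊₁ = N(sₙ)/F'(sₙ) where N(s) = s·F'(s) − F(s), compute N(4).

−22

F'(s) = −2s − 5.
N(s) = s·F'(s) − F(s) = s·(−2s − 5) − (−s^2 − 5s + 6) = −s^2 − 6.
N(4) = −22.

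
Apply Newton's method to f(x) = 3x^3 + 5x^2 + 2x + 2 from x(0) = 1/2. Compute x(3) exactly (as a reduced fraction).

f'(x) = 9x^2 + 10x + 2.
f(1/2) = 37/8, f'(1/2) = 37/4, so x(1) = (1/2) - (37/8)/(37/4) = 0.
f(0) = 2, f'(0) = 2, so x(2) = 0 - 2/2 = -1.
f(-1) = 2, f'(-1) = 1, so x(3) = (-1) - 2/1 = -3.

-3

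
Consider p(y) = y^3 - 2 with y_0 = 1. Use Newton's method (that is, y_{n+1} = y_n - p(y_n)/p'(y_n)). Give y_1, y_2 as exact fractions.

y_1 = 4/3, y_2 = 91/72

p'(y) = 3y^2.
p(1) = -1, p'(1) = 3, so y_1 = 1 - (-1)/3 = 4/3.
p(4/3) = 10/27, p'(4/3) = 16/3, so y_2 = (4/3) - (10/27)/(16/3) = 91/72.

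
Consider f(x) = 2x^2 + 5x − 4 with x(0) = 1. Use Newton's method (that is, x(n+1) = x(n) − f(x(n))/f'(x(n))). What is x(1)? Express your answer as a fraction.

f'(x) = 4x + 5.
f(1) = 3, f'(1) = 9, so x(1) = 1 − 3/9 = 2/3.

2/3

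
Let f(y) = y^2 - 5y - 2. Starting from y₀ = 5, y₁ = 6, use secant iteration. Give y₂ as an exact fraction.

f(5) = -2, f(6) = 4. y₂ = 6 - 4·(6 - 5)/(4 - (-2)) = 16/3.

16/3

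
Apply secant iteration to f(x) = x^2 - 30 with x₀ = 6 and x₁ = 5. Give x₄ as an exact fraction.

f(6) = 6, f(5) = -5. x₂ = 5 - (-5)·(5 - 6)/((-5) - 6) = 60/11.
f(5) = -5, f(60/11) = -30/121. x₃ = (60/11) - (-30/121)·((60/11) - 5)/((-30/121) - (-5)) = 126/23.
f(60/11) = -30/121, f(126/23) = 6/529. x₄ = (126/23) - (6/529)·((126/23) - (60/11))/((6/529) - (-30/121)) = 2525/461.

2525/461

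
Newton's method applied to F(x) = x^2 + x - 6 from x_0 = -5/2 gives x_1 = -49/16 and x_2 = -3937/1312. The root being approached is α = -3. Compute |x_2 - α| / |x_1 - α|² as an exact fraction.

8/41

x_1 - α = -49/16 - (-3) = -49/16 + 3 = -1/16, so |x_1 - α| = 1/16.
x_2 - α = -3937/1312 - (-3) = -3937/1312 + 3 = -1/1312, so |x_2 - α| = 1/1312.
|x_1 - α|² = 1/256.
Ratio = (1/1312) / (1/256) = 8/41.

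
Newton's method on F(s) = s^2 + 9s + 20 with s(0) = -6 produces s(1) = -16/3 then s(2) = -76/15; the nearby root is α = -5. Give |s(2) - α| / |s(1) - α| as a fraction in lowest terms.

1/5

s(1) - α = -16/3 - (-5) = -16/3 + 5 = -1/3, so |s(1) - α| = 1/3.
s(2) - α = -76/15 - (-5) = -76/15 + 5 = -1/15, so |s(2) - α| = 1/15.
Ratio = (1/15) / (1/3) = 1/5.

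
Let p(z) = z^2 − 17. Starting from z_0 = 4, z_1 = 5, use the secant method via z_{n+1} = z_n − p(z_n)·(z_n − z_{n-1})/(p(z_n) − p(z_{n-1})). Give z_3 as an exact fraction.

p(4) = −1, p(5) = 8. z_2 = 5 − 8·(5 − 4)/(8 − (−1)) = 37/9.
p(5) = 8, p(37/9) = −8/81. z_3 = (37/9) − (−8/81)·((37/9) − 5)/((−8/81) − 8) = 169/41.

169/41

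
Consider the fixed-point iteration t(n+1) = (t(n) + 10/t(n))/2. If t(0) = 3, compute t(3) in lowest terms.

t(1) = (3 + 10/3)/2 = 19/6.
t(2) = (19/6 + 10/(19/6))/2 = 721/228.
t(3) = (721/228 + 10/(721/228))/2 = 1039681/328776.

1039681/328776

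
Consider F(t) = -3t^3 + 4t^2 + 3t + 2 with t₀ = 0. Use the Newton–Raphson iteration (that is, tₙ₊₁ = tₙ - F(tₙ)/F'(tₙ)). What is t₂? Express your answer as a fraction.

F'(t) = -9t^2 + 8t + 3.
F(0) = 2, F'(0) = 3, so t₁ = 0 - 2/3 = -2/3.
F(-2/3) = 8/3, F'(-2/3) = -19/3, so t₂ = (-2/3) - (8/3)/(-19/3) = -14/57.

-14/57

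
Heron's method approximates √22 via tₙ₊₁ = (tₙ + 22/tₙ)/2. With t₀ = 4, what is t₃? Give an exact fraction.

t₁ = (4 + 22/4)/2 = 19/4.
t₂ = (19/4 + 22/(19/4))/2 = 713/152.
t₃ = (713/152 + 22/(713/152))/2 = 1016657/216752.

1016657/216752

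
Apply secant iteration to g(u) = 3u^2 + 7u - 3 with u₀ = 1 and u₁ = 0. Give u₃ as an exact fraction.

g(1) = 7, g(0) = -3. u₂ = 0 - (-3)·(0 - 1)/((-3) - 7) = 3/10.
g(0) = -3, g(3/10) = -63/100. u₃ = (3/10) - (-63/100)·((3/10) - 0)/((-63/100) - (-3)) = 30/79.

30/79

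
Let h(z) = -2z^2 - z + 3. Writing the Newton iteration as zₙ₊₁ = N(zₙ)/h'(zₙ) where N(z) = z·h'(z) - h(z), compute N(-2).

h'(z) = -4z - 1.
N(z) = z·h'(z) - h(z) = z·(-4z - 1) - (-2z^2 - z + 3) = -2z^2 - 3.
N(-2) = -11.

-11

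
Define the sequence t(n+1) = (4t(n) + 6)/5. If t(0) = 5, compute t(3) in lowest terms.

t(1) = (4·5 + 6)/5 = 26/5.
t(2) = (4·(26/5) + 6)/5 = 134/25.
t(3) = (4·(134/25) + 6)/5 = 686/125.

686/125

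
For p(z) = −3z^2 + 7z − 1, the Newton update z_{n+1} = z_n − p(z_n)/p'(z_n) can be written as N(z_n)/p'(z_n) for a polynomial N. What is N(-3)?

p'(z) = −6z + 7.
N(z) = z·p'(z) − p(z) = z·(−6z + 7) − (−3z^2 + 7z − 1) = −3z^2 + 1.
N(-3) = −26.

−26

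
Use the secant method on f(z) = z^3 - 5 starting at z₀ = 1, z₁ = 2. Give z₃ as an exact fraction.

265/157

f(1) = -4, f(2) = 3. z₂ = 2 - 3·(2 - 1)/(3 - (-4)) = 11/7.
f(2) = 3, f(11/7) = -384/343. z₃ = (11/7) - (-384/343)·((11/7) - 2)/((-384/343) - 3) = 265/157.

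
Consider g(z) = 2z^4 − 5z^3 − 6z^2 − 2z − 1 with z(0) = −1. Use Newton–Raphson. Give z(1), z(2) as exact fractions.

g'(z) = 8z^3 − 15z^2 − 12z − 2.
g(−1) = 2, g'(−1) = −13, so z(1) = (−1) − 2/(−13) = −11/13.
g(−11/13) = 12876/28561, g'(−11/13) = −16329/2197, so z(2) = (−11/13) − (12876/28561)/(−16329/2197) = −55581/70759.

z(1) = −11/13, z(2) = −55581/70759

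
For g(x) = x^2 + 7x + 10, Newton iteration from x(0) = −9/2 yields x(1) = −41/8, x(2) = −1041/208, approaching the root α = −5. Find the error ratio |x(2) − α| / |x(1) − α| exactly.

x(1) − α = −41/8 − (−5) = −41/8 + 5 = −1/8, so |x(1) − α| = 1/8.
x(2) − α = −1041/208 − (−5) = −1041/208 + 5 = −1/208, so |x(2) − α| = 1/208.
Ratio = (1/208) / (1/8) = 1/26.

1/26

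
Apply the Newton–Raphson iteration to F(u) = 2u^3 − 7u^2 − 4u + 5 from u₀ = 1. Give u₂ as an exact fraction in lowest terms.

F'(u) = 6u^2 − 14u − 4.
F(1) = −4, F'(1) = −12, so u₁ = 1 − (−4)/(−12) = 2/3.
F(2/3) = −5/27, F'(2/3) = −32/3, so u₂ = (2/3) − (−5/27)/(−32/3) = 187/288.

187/288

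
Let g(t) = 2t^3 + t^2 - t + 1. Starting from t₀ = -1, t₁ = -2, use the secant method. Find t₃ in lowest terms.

-311/268

g(-1) = 1, g(-2) = -9. t₂ = (-2) - (-9)·((-2) - (-1))/((-9) - 1) = -11/10.
g(-2) = -9, g(-11/10) = 81/125. t₃ = (-11/10) - (81/125)·((-11/10) - (-2))/((81/125) - (-9)) = -311/268.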